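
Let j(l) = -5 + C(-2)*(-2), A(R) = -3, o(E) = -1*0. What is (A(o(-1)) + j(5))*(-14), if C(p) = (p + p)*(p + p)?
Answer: 560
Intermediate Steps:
o(E) = 0
C(p) = 4*p² (C(p) = (2*p)*(2*p) = 4*p²)
j(l) = -37 (j(l) = -5 + (4*(-2)²)*(-2) = -5 + (4*4)*(-2) = -5 + 16*(-2) = -5 - 32 = -37)
(A(o(-1)) + j(5))*(-14) = (-3 - 37)*(-14) = -40*(-14) = 560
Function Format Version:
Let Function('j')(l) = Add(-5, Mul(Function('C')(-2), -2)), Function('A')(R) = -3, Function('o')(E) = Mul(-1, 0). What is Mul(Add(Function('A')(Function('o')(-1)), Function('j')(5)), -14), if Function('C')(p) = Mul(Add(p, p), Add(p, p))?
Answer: 560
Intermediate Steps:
Function('o')(E) = 0
Function('C')(p) = Mul(4, Pow(p, 2)) (Function('C')(p) = Mul(Mul(2, p), Mul(2, p)) = Mul(4, Pow(p, 2)))
Function('j')(l) = -37 (Function('j')(l) = Add(-5, Mul(Mul(4, Pow(-2, 2)), -2)) = Add(-5, Mul(Mul(4, 4), -2)) = Add(-5, Mul(16, -2)) = Add(-5, -32) = -37)
Mul(Add(Function('A')(Function('o')(-1)), Function('j')(5)), -14) = Mul(Add(-3, -37), -14) = Mul(-40, -14) = 560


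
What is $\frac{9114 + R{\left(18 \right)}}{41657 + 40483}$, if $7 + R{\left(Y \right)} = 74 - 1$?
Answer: $\frac{153}{1369} \approx 0.11176$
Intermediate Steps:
$R{\left(Y \right)} = 66$ ($R{\left(Y \right)} = -7 + \left(74 - 1\right) = -7 + 73 = 66$)
$\frac{9114 + R{\left(18 \right)}}{41657 + 40483} = \frac{9114 + 66}{41657 + 40483} = \frac{9180}{82140} = 9180 \cdot \frac{1}{82140} = \frac{153}{1369}$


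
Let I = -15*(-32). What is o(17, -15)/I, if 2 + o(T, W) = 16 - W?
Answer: 29/480 ≈ 0.060417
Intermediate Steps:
o(T, W) = 14 - W (o(T, W) = -2 + (16 - W) = 14 - W)
I = 480
o(17, -15)/I = (14 - 1*(-15))/480 = (14 + 15)*(1/480) = 29*(1/480) = 29/480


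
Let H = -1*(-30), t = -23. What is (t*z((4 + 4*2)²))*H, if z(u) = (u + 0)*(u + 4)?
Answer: -14705280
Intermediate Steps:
z(u) = u*(4 + u)
H = 30
(t*z((4 + 4*2)²))*H = -23*(4 + 4*2)²*(4 + (4 + 4*2)²)*30 = -23*(4 + 8)²*(4 + (4 + 8)²)*30 = -23*12²*(4 + 12²)*30 = -3312*(4 + 144)*30 = -3312*148*30 = -23*21312*30 = -490176*30 = -14705280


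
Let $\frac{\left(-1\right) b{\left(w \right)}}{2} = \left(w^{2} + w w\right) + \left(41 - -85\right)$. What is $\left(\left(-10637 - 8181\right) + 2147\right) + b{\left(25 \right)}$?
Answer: $-19423$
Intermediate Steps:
$b{\left(w \right)} = -252 - 4 w^{2}$ ($b{\left(w \right)} = - 2 \left(\left(w^{2} + w w\right) + \left(41 - -85\right)\right) = - 2 \left(\left(w^{2} + w^{2}\right) + \left(41 + 85\right)\right) = - 2 \left(2 w^{2} + 126\right) = - 2 \left(126 + 2 w^{2}\right) = -252 - 4 w^{2}$)
$\left(\left(-10637 - 8181\right) + 2147\right) + b{\left(25 \right)} = \left(\left(-10637 - 8181\right) + 2147\right) - \left(252 + 4 \cdot 25^{2}\right) = \left(-18818 + 2147\right) - 2752 = -16671 - 2752 = -19423$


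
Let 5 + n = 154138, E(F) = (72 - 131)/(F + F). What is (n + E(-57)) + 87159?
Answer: 27507347/114 ≈ 2.4129e+5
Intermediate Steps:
E(F) = -59/(2*F) (E(F) = -59*1/(2*F) = -59/(2*F))
n = 154133 (n = -5 + 154138 = 154133)
(n + E(-57)) + 87159 = (154133 - 59/2/(-57)) + 87159 = (154133 - 59/2*(-1/57)) + 87159 = (154133 + 59/114) + 87159 = 17571221/114 + 87159 = 27507347/114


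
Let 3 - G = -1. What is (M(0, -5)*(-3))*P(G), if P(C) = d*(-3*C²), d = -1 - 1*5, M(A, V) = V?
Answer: 4320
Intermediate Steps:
G = 4 (G = 3 - 1*(-1) = 3 + 1 = 4)
d = -6 (d = -1 - 5 = -6)
P(C) = 18*C² (P(C) = -(-18)*C² = 18*C²)
(M(0, -5)*(-3))*P(G) = (-5*(-3))*(18*4²) = 15*(18*16) = 15*288 = 4320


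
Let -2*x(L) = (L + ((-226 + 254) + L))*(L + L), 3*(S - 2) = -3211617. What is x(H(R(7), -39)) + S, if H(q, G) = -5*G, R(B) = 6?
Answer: -1152047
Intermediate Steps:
S = -1070537 (S = 2 + (⅓)*(-3211617) = 2 - 1070539 = -1070537)
x(L) = -L*(28 + 2*L) (x(L) = -(L + ((-226 + 254) + L))*(L + L)/2 = -(L + (28 + L))*2*L/2 = -(28 + 2*L)*2*L/2 = -L*(28 + 2*L))
x(H(R(7), -39)) + S = -2*(-5*(-39))*(14 - 5*(-39)) - 1070537 = -2*195*(14 + 195) - 1070537 = -2*195*209 - 1070537 = -81510 - 1070537 = -1152047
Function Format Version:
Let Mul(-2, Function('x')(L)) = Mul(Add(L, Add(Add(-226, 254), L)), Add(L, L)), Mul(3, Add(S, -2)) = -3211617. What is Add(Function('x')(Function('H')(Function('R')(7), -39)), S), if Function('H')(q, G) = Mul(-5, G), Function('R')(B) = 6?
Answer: -1152047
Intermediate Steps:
S = -1070537 (S = Add(2, Mul(Rational(1, 3), -3211617)) = Add(2, -1070539) = -1070537)
Function('x')(L) = Mul(-1, L, Add(28, Mul(2, L))) (Function('x')(L) = Mul(Rational(-1, 2), Mul(Add(L, Add(Add(-226, 254), L)), Add(L, L))) = Mul(Rational(-1, 2), Mul(Add(L, Add(28, L)), Mul(2, L))) = Mul(Rational(-1, 2), Mul(Add(28, Mul(2, L)), Mul(2, L))) = Mul(Rational(-1, 2), Mul(2, L, Add(28, Mul(2, L)))) = Mul(-1, L, Add(28, Mul(2, L))))
Add(Function('x')(Function('H')(Function('R')(7), -39)), S) = Add(Mul(-2, Mul(-5, -39), Add(14, Mul(-5, -39))), -1070537) = Add(Mul(-2, 195, Add(14, 195)), -1070537) = Add(Mul(-2, 195, 209), -1070537) = Add(-81510, -1070537) = -1152047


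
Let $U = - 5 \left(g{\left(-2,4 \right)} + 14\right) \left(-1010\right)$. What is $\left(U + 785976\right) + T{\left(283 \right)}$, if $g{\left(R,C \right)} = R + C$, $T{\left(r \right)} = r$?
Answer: $867059$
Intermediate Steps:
$g{\left(R,C \right)} = C + R$
$U = 80800$ ($U = - 5 \left(\left(4 - 2\right) + 14\right) \left(-1010\right) = - 5 \left(2 + 14\right) \left(-1010\right) = \left(-5\right) 16 \left(-1010\right) = \left(-80\right) \left(-1010\right) = 80800$)
$\left(U + 785976\right) + T{\left(283 \right)} = \left(80800 + 785976\right) + 283 = 866776 + 283 = 867059$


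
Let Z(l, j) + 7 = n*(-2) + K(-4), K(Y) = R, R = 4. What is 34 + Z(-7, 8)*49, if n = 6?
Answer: -701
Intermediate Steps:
K(Y) = 4
Z(l, j) = -15 (Z(l, j) = -7 + (6*(-2) + 4) = -7 + (-12 + 4) = -7 - 8 = -15)
34 + Z(-7, 8)*49 = 34 - 15*49 = 34 - 735 = -701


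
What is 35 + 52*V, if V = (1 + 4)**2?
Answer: 1335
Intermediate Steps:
V = 25 (V = 5**2 = 25)
35 + 52*V = 35 + 52*25 = 35 + 1300 = 1335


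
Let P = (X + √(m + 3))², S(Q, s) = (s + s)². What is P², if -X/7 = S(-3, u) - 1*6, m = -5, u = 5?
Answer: (-658 + I*√2)⁴ ≈ 1.8745e+11 - 1.612e+9*I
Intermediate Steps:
S(Q, s) = 4*s² (S(Q, s) = (2*s)² = 4*s²)
X = -658 (X = -7*(4*5² - 1*6) = -7*(4*25 - 6) = -7*(100 - 6) = -7*94 = -658)
P = (-658 + I*√2)² (P = (-658 + √(-5 + 3))² = (-658 + √(-2))² = (-658 + I*√2)² ≈ 4.3296e+5 - 1861.0*I)
P² = ((-658 + I*√2)²)² = (-658 + I*√2)⁴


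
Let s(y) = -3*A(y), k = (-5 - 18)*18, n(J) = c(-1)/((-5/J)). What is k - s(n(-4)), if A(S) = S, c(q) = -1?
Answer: -2082/5 ≈ -416.40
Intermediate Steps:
n(J) = J/5 (n(J) = -1/((-5/J)) = -(-1)*J/5 = J/5)
k = -414 (k = -23*18 = -414)
s(y) = -3*y
k - s(n(-4)) = -414 - (-3)*(1/5)*(-4) = -414 - (-3)*(-4)/5 = -414 - 1*12/5 = -414 - 12/5 = -2082/5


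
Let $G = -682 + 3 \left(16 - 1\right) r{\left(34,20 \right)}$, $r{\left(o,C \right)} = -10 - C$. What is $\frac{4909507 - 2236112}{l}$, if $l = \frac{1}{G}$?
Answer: $-5432338640$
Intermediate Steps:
$G = -2032$ ($G = -682 + 3 \left(16 - 1\right) \left(-10 - 20\right) = -682 + 3 \cdot 15 \left(-10 - 20\right) = -682 + 45 \left(-30\right) = -682 - 1350 = -2032$)
$l = - \frac{1}{2032}$ ($l = \frac{1}{-2032} = - \frac{1}{2032} \approx -0.00049213$)
$\frac{4909507 - 2236112}{l} = \frac{4909507 - 2236112}{- \frac{1}{2032}} = \left(4909507 - 2236112\right) \left(-2032\right) = 2673395 \left(-2032\right) = -5432338640$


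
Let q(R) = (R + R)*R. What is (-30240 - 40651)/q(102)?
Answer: -70891/20808 ≈ -3.4069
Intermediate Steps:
q(R) = 2*R² (q(R) = (2*R)*R = 2*R²)
(-30240 - 40651)/q(102) = (-30240 - 40651)/((2*102²)) = -70891/(2*10404) = -70891/20808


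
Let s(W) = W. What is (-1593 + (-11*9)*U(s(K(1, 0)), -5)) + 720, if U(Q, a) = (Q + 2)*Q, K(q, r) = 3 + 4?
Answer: -7110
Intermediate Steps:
K(q, r) = 7
U(Q, a) = Q*(2 + Q) (U(Q, a) = (2 + Q)*Q = Q*(2 + Q))
(-1593 + (-11*9)*U(s(K(1, 0)), -5)) + 720 = (-1593 + (-11*9)*(7*(2 + 7))) + 720 = (-1593 - 693*9) + 720 = (-1593 - 99*63) + 720 = (-1593 - 6237) + 720 = -7830 + 720 = -7110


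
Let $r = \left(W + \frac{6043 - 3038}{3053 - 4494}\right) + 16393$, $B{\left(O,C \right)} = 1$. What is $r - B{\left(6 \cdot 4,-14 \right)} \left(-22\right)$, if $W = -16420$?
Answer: $- \frac{10210}{1441} \approx -7.0854$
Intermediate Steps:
$r = - \frac{41912}{1441}$ ($r = \left(-16420 + \frac{6043 - 3038}{3053 - 4494}\right) + 16393 = \left(-16420 + \frac{3005}{-1441}\right) + 16393 = \left(-16420 + 3005 \left(- \frac{1}{1441}\right)\right) + 16393 = \left(-16420 - \frac{3005}{1441}\right) + 16393 = - \frac{23664225}{1441} + 16393 = - \frac{41912}{1441} \approx -29.085$)
$r - B{\left(6 \cdot 4,-14 \right)} \left(-22\right) = - \frac{41912}{1441} - 1 \left(-22\right) = - \frac{41912}{1441} - -22 = - \frac{41912}{1441} + 22 = - \frac{10210}{1441}$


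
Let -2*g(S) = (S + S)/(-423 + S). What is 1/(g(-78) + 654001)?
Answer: 167/109218141 ≈ 1.5290e-6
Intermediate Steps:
g(S) = -S/(-423 + S) (g(S) = -(S + S)/(2*(-423 + S)) = -2*S/(2*(-423 + S)) = -S/(-423 + S))
1/(g(-78) + 654001) = 1/(-1*(-78)/(-423 - 78) + 654001) = 1/(-1*(-78)/(-501) + 654001) = 1/(-1*(-78)*(-1/501) + 654001) = 1/(-26/167 + 654001) = 1/(109218141/167) = 167/109218141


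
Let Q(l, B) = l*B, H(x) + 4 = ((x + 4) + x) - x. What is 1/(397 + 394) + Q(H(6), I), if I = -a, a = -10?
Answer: 47461/791 ≈ 60.001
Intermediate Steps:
I = 10 (I = -1*(-10) = 10)
H(x) = x (H(x) = -4 + (((x + 4) + x) - x) = -4 + (((4 + x) + x) - x) = -4 + ((4 + 2*x) - x) = -4 + (4 + x) = x)
Q(l, B) = B*l
1/(397 + 394) + Q(H(6), I) = 1/(397 + 394) + 10*6 = 1/791 + 60 = 47461/791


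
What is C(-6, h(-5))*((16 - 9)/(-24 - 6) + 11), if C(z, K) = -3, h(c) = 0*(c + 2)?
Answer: -323/10 ≈ -32.300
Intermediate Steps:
h(c) = 0 (h(c) = 0*(2 + c) = 0)
C(-6, h(-5))*((16 - 9)/(-24 - 6) + 11) = -3*((16 - 9)/(-24 - 6) + 11) = -3*(7/(-30) + 11) = -3*(7*(-1/30) + 11) = -3*(-7/30 + 11) = -3*323/30 = -323/10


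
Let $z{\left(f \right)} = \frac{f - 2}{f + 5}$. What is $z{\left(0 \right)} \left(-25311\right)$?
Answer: $\frac{50622}{5} \approx 10124.0$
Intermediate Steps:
$z{\left(f \right)} = \frac{-2 + f}{5 + f}$
$z{\left(0 \right)} \left(-25311\right) = \frac{-2 + 0}{5 + 0} \left(-25311\right) = \frac{1}{5} \left(-2\right) \left(-25311\right) = \left(- \frac{2}{5}\right) \left(-25311\right) = \frac{50622}{5}$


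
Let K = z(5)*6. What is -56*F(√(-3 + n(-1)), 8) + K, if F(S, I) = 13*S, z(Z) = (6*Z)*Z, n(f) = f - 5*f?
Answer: 172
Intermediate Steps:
n(f) = -4*f
z(Z) = 6*Z²
K = 900 (K = (6*5²)*6 = (6*25)*6 = 150*6 = 900)
-56*F(√(-3 + n(-1)), 8) + K = -728*√(-3 - 4*(-1)) + 900 = -728*√(-3 + 4) + 900 = -728*√1 + 900 = -728 + 900 = 172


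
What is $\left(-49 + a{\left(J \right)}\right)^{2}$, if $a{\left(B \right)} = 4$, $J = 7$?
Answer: $2025$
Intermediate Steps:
$\left(-49 + a{\left(J \right)}\right)^{2} = \left(-49 + 4\right)^{2} = \left(-45\right)^{2} = 2025$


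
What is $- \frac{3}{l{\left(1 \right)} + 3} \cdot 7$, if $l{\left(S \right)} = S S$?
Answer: $- \frac{21}{4} \approx -5.25$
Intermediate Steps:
$l{\left(S \right)} = S^{2}$
$- \frac{3}{l{\left(1 \right)} + 3} \cdot 7 = - \frac{3}{1^{2} + 3} \cdot 7 = - \frac{3}{1 + 3} \cdot 7 = - \frac{3}{4} \cdot 7 = \left(-3\right) \frac{1}{4} \cdot 7 = \left(- \frac{3}{4}\right) 7 = - \frac{21}{4}$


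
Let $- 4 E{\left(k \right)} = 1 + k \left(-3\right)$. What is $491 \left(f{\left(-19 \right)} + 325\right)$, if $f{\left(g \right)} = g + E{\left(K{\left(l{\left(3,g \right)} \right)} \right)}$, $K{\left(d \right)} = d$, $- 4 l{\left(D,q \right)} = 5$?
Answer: $\frac{2394607}{16} \approx 1.4966 \cdot 10^{5}$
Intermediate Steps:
$l{\left(D,q \right)} = - \frac{5}{4}$ ($l{\left(D,q \right)} = \left(- \frac{1}{4}\right) 5 = - \frac{5}{4}$)
$E{\left(k \right)} = - \frac{1}{4} + \frac{3 k}{4}$ ($E{\left(k \right)} = - \frac{1 + k \left(-3\right)}{4} = - \frac{1 - 3 k}{4} = - \frac{1}{4} + \frac{3 k}{4}$)
$f{\left(g \right)} = - \frac{19}{16} + g$ ($f{\left(g \right)} = g + \left(- \frac{1}{4} + \frac{3}{4} \left(- \frac{5}{4}\right)\right) = g - \frac{19}{16} = - \frac{19}{16} + g$)
$491 \left(f{\left(-19 \right)} + 325\right) = 491 \left(\left(- \frac{19}{16} - 19\right) + 325\right) = 491 \left(- \frac{323}{16} + 325\right) = 491 \cdot \frac{4877}{16} = \frac{2394607}{16}$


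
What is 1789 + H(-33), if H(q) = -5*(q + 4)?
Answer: 1934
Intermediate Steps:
H(q) = -20 - 5*q (H(q) = -5*(4 + q) = -20 - 5*q)
1789 + H(-33) = 1789 + (-20 - 5*(-33)) = 1789 + (-20 + 165) = 1789 + 145 = 1934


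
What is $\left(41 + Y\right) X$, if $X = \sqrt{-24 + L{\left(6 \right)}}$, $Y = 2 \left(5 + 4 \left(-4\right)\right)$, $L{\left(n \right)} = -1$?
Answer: $95 i \approx 95.0 i$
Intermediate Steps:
$Y = -22$ ($Y = 2 \left(5 - 16\right) = 2 \left(-11\right) = -22$)
$X = 5 i$ ($X = \sqrt{-24 - 1} = \sqrt{-25} = 5 i \approx 5.0 i$)
$\left(41 + Y\right) X = \left(41 - 22\right) 5 i = 19 \cdot 5 i = 95 i$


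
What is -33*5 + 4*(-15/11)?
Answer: -1875/11 ≈ -170.45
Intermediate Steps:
-33*5 + 4*(-15/11) = -165 + 4*(-15*1/11) = -165 + 4*(-15/11) = -165 - 60/11 = -1875/11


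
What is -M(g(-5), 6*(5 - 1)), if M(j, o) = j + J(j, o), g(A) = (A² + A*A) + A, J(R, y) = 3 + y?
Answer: -72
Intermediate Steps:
g(A) = A + 2*A² (g(A) = (A² + A²) + A = 2*A² + A = A + 2*A²)
M(j, o) = 3 + j + o (M(j, o) = j + (3 + o) = 3 + j + o)
-M(g(-5), 6*(5 - 1)) = -(3 - 5*(1 + 2*(-5)) + 6*(5 - 1)) = -(3 - 5*(1 - 10) + 6*4) = -(3 - 5*(-9) + 24) = -(3 + 45 + 24) = -1*72 = -72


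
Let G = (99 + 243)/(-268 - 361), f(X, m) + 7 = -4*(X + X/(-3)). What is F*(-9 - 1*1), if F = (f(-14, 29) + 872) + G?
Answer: -17016770/1887 ≈ -9017.9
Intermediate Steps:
f(X, m) = -7 - 8*X/3 (f(X, m) = -7 - 4*(X + X/(-3)) = -7 - 4*(X + X*(-⅓)) = -7 - 4*(X - X/3) = -7 - 8*X/3)
G = -342/629 (G = 342/(-629) = 342*(-1/629) = -342/629 ≈ -0.54372)
F = 1701677/1887 (F = ((-7 - 8/3*(-14)) + 872) - 342/629 = ((-7 + 112/3) + 872) - 342/629 = (91/3 + 872) - 342/629 = 2707/3 - 342/629 = 1701677/1887 ≈ 901.79)
F*(-9 - 1*1) = 1701677*(-9 - 1*1)/1887 = 1701677*(-9 - 1)/1887 = (1701677/1887)*(-10) = -17016770/1887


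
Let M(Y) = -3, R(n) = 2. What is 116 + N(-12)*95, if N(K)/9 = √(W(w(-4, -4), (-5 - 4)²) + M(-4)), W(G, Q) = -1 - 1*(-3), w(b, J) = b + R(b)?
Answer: 116 + 855*I ≈ 116.0 + 855.0*I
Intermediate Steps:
w(b, J) = 2 + b (w(b, J) = b + 2 = 2 + b)
W(G, Q) = 2 (W(G, Q) = -1 + 3 = 2)
N(K) = 9*I (N(K) = 9*√(2 - 3) = 9*√(-1) = 9*I)
116 + N(-12)*95 = 116 + (9*I)*95 = 116 + 855*I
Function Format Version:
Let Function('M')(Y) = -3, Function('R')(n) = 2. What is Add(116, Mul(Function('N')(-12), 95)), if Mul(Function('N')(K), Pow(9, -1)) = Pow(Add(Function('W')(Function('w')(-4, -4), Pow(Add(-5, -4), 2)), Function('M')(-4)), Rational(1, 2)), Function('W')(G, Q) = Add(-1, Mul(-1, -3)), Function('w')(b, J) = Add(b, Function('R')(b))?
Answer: Add(116, Mul(855, I)) ≈ Add(116.00, Mul(855.00, I))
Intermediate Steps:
Function('w')(b, J) = Add(2, b) (Function('w')(b, J) = Add(b, 2) = Add(2, b))
Function('W')(G, Q) = 2 (Function('W')(G, Q) = Add(-1, 3) = 2)
Function('N')(K) = Mul(9, I) (Function('N')(K) = Mul(9, Pow(Add(2, -3), Rational(1, 2))) = Mul(9, Pow(-1, Rational(1, 2))) = Mul(9, I))
Add(116, Mul(Function('N')(-12), 95)) = Add(116, Mul(Mul(9, I), 95)) = Add(116, Mul(855, I))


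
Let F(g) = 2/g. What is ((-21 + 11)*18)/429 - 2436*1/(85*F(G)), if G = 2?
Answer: -353448/12155 ≈ -29.078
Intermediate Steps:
((-21 + 11)*18)/429 - 2436*1/(85*F(G)) = ((-21 + 11)*18)/429 - 2436/((-17*(-5))*(2/2)) = -10*18*(1/429) - 2436/(85*(2*(½))) = -180*1/429 - 2436/(85*1) = -60/143 - 2436/85 = -353448/12155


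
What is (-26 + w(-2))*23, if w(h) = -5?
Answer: -713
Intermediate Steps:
(-26 + w(-2))*23 = (-26 - 5)*23 = -31*23 = -713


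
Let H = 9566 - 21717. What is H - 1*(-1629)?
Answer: -10522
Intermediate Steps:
H = -12151
H - 1*(-1629) = -12151 - 1*(-1629) = -12151 + 1629 = -10522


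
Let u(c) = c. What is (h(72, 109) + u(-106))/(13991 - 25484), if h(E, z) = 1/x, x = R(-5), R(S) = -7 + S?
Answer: 1273/137916 ≈ 0.0092303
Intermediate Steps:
x = -12 (x = -7 - 5 = -12)
h(E, z) = -1/12 (h(E, z) = 1/(-12) = -1/12)
(h(72, 109) + u(-106))/(13991 - 25484) = (-1/12 - 106)/(13991 - 25484) = -1273/12/(-11493) = -1273/12*(-1/11493) = 1273/137916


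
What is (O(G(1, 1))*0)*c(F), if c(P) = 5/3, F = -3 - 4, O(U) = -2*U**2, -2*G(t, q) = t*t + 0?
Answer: 0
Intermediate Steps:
G(t, q) = -t**2/2 (G(t, q) = -(t*t + 0)/2 = -(t**2 + 0)/2 = -t**2/2)
F = -7
c(P) = 5/3 (c(P) = 5*(1/3) = 5/3)
(O(G(1, 1))*0)*c(F) = (-2*(-1/2*1**2)**2*0)*(5/3) = (-2*(-1/2*1)**2*0)*(5/3) = (-2*(-1/2)**2*0)*(5/3) = (-2*1/4*0)*(5/3) = -1/2*0*(5/3) = 0*(5/3) = 0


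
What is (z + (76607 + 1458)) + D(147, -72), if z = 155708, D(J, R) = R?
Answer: 233701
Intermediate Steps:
(z + (76607 + 1458)) + D(147, -72) = (155708 + (76607 + 1458)) - 72 = (155708 + 78065) - 72 = 233773 - 72 = 233701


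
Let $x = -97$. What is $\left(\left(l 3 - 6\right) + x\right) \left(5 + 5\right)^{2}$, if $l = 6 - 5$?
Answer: $-10000$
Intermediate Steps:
$l = 1$
$\left(\left(l 3 - 6\right) + x\right) \left(5 + 5\right)^{2} = \left(\left(1 \cdot 3 - 6\right) - 97\right) \left(5 + 5\right)^{2} = \left(\left(3 - 6\right) - 97\right) 10^{2} = \left(-3 - 97\right) 100 = \left(-100\right) 100 = -10000$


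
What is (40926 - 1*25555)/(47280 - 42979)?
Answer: 15371/4301 ≈ 3.5738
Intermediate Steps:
(40926 - 1*25555)/(47280 - 42979) = (40926 - 25555)/4301 = 15371*(1/4301) = 15371/4301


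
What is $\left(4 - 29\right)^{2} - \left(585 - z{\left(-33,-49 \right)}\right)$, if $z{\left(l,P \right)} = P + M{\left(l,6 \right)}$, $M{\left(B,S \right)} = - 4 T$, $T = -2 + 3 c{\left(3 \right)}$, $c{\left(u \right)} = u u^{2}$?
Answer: $-325$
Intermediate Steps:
$c{\left(u \right)} = u^{3}$
$T = 79$ ($T = -2 + 3 \cdot 3^{3} = -2 + 3 \cdot 27 = -2 + 81 = 79$)
$M{\left(B,S \right)} = -316$ ($M{\left(B,S \right)} = \left(-4\right) 79 = -316$)
$z{\left(l,P \right)} = -316 + P$ ($z{\left(l,P \right)} = P - 316 = -316 + P$)
$\left(4 - 29\right)^{2} - \left(585 - z{\left(-33,-49 \right)}\right) = \left(4 - 29\right)^{2} - \left(585 - \left(-316 - 49\right)\right) = \left(-25\right)^{2} - \left(585 - -365\right) = 625 - \left(585 + 365\right) = 625 - 950 = -325$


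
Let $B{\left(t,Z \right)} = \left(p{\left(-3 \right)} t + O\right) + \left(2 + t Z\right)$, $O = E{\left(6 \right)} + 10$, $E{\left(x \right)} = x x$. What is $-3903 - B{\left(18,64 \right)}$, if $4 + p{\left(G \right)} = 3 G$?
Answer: $-4869$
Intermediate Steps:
$E{\left(x \right)} = x^{2}$
$O = 46$ ($O = 6^{2} + 10 = 36 + 10 = 46$)
$p{\left(G \right)} = -4 + 3 G$
$B{\left(t,Z \right)} = 48 - 13 t + Z t$ ($B{\left(t,Z \right)} = \left(\left(-4 + 3 \left(-3\right)\right) t + 46\right) + \left(2 + t Z\right) = \left(\left(-4 - 9\right) t + 46\right) + \left(2 + Z t\right) = \left(- 13 t + 46\right) + \left(2 + Z t\right) = \left(46 - 13 t\right) + \left(2 + Z t\right) = 48 - 13 t + Z t$)
$-3903 - B{\left(18,64 \right)} = -3903 - \left(48 - 234 + 64 \cdot 18\right) = -3903 - \left(48 - 234 + 1152\right) = -3903 - 966 = -4869$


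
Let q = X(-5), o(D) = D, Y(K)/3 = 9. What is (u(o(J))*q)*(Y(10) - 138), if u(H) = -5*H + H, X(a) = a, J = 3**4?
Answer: -179820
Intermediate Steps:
J = 81
Y(K) = 27 (Y(K) = 3*9 = 27)
q = -5
u(H) = -4*H
(u(o(J))*q)*(Y(10) - 138) = (-4*81*(-5))*(27 - 138) = -324*(-5)*(-111) = 1620*(-111) = -179820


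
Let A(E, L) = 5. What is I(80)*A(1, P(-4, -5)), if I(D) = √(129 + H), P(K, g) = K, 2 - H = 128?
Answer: 5*√3 ≈ 8.6602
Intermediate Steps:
H = -126 (H = 2 - 1*128 = 2 - 128 = -126)
I(D) = √3 (I(D) = √(129 - 126) = √3)
I(80)*A(1, P(-4, -5)) = √3*5 = 5*√3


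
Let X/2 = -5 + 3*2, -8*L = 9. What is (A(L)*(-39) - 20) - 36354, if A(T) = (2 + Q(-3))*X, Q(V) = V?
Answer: -36296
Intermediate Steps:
L = -9/8 (L = -1/8*9 = -9/8 ≈ -1.1250)
X = 2 (X = 2*(-5 + 3*2) = 2*(-5 + 6) = 2*1 = 2)
A(T) = -2 (A(T) = (2 - 3)*2 = -1*2 = -2)
(A(L)*(-39) - 20) - 36354 = (-2*(-39) - 20) - 36354 = (78 - 20) - 36354 = 58 - 36354 = -36296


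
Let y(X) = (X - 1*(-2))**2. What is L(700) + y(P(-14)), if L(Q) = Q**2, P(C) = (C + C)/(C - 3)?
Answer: 141613844/289 ≈ 4.9001e+5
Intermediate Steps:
P(C) = 2*C/(-3 + C) (P(C) = (2*C)/(-3 + C) = 2*C/(-3 + C))
y(X) = (2 + X)**2 (y(X) = (X + 2)**2 = (2 + X)**2)
L(700) + y(P(-14)) = 700**2 + (2 + 2*(-14)/(-3 - 14))**2 = 490000 + (2 + 2*(-14)/(-17))**2 = 490000 + (2 + 2*(-14)*(-1/17))**2 = 490000 + (2 + 28/17)**2 = 490000 + (62/17)**2 = 490000 + 3844/289 = 141613844/289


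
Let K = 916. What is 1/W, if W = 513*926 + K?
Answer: 1/475954 ≈ 2.1010e-6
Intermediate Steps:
W = 475954 (W = 513*926 + 916 = 475038 + 916 = 475954)
1/W = 1/475954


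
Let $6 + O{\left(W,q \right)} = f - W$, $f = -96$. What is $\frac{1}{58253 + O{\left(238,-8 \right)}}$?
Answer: $\frac{1}{57913} \approx 1.7267 \cdot 10^{-5}$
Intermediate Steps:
$O{\left(W,q \right)} = -102 - W$ ($O{\left(W,q \right)} = -6 - \left(96 + W\right) = -102 - W$)
$\frac{1}{58253 + O{\left(238,-8 \right)}} = \frac{1}{58253 - 340} = \frac{1}{57913}$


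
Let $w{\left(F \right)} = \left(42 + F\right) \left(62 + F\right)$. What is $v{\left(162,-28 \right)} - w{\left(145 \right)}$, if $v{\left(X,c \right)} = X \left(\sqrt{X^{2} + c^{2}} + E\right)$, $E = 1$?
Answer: $-38547 + 324 \sqrt{6757} \approx -11914.0$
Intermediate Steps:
$v{\left(X,c \right)} = X \left(1 + \sqrt{X^{2} + c^{2}}\right)$ ($v{\left(X,c \right)} = X \left(\sqrt{X^{2} + c^{2}} + 1\right) = X \left(1 + \sqrt{X^{2} + c^{2}}\right)$)
$v{\left(162,-28 \right)} - w{\left(145 \right)} = 162 \left(1 + \sqrt{162^{2} + \left(-28\right)^{2}}\right) - \left(2604 + 145^{2} + 104 \cdot 145\right) = 162 \left(1 + \sqrt{26244 + 784}\right) - \left(2604 + 21025 + 15080\right) = 162 \left(1 + \sqrt{27028}\right) - 38709 = 162 \left(1 + 2 \sqrt{6757}\right) - 38709 = \left(162 + 324 \sqrt{6757}\right) - 38709 = -38547 + 324 \sqrt{6757}$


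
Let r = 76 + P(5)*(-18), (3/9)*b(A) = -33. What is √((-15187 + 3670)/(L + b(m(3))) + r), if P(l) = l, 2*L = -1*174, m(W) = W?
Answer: √184202/62 ≈ 6.9224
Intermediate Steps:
L = -87 (L = (-1*174)/2 = (½)*(-174) = -87)
b(A) = -99 (b(A) = 3*(-33) = -99)
r = -14 (r = 76 + 5*(-18) = 76 - 90 = -14)
√((-15187 + 3670)/(L + b(m(3))) + r) = √((-15187 + 3670)/(-87 - 99) - 14) = √(-11517/(-186) - 14) = √(-11517*(-1/186) - 14) = √(3839/62 - 14) = √(2971/62) = √184202/62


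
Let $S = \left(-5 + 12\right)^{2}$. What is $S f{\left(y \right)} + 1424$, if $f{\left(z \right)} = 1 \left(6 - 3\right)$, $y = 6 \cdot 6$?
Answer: $1571$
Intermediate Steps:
$y = 36$
$f{\left(z \right)} = 3$ ($f{\left(z \right)} = 1 \cdot 3 = 3$)
$S = 49$ ($S = 7^{2} = 49$)
$S f{\left(y \right)} + 1424 = 49 \cdot 3 + 1424 = 147 + 1424 = 1571$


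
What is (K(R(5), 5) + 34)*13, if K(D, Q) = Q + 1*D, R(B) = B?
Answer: 572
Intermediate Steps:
K(D, Q) = D + Q (K(D, Q) = Q + D = D + Q)
(K(R(5), 5) + 34)*13 = ((5 + 5) + 34)*13 = (10 + 34)*13 = 44*13 = 572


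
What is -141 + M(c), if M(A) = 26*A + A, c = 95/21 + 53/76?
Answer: -15/532 ≈ -0.028196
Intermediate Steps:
c = 8333/1596 (c = 95*(1/21) + 53*(1/76) = 95/21 + 53/76 = 8333/1596 ≈ 5.2212)
M(A) = 27*A
-141 + M(c) = -141 + 27*(8333/1596) = -141 + 74997/532 = -15/532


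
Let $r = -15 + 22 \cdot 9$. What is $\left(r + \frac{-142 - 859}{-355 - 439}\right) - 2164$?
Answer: $- \frac{1571913}{794} \approx -1979.7$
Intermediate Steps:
$r = 183$ ($r = -15 + 198 = 183$)
$\left(r + \frac{-142 - 859}{-355 - 439}\right) - 2164 = \left(183 + \frac{-142 - 859}{-355 - 439}\right) - 2164 = \left(183 - \frac{1001}{-794}\right) - 2164 = \left(183 - - \frac{1001}{794}\right) - 2164 = \left(183 + \frac{1001}{794}\right) - 2164 = \frac{146303}{794} - 2164 = - \frac{1571913}{794}$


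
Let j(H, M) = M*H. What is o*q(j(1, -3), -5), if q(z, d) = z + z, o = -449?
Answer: 2694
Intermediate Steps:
j(H, M) = H*M
q(z, d) = 2*z
o*q(j(1, -3), -5) = -898*1*(-3) = -898*(-3) = -449*(-6) = 2694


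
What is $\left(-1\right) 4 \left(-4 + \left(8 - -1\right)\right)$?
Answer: $-20$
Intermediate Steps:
$\left(-1\right) 4 \left(-4 + \left(8 - -1\right)\right) = - 4 \left(-4 + \left(8 + 1\right)\right) = - 4 \left(-4 + 9\right) = \left(-4\right) 5 = -20$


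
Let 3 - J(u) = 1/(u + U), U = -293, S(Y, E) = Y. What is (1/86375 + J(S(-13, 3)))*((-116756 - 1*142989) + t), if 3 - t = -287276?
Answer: 364269914359/4405125 ≈ 82692.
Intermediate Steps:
t = 287279 (t = 3 - 1*(-287276) = 3 + 287276 = 287279)
J(u) = 3 - 1/(-293 + u) (J(u) = 3 - 1/(u - 293) = 3 - 1/(-293 + u))
(1/86375 + J(S(-13, 3)))*((-116756 - 1*142989) + t) = (1/86375 + (-880 + 3*(-13))/(-293 - 13))*((-116756 - 1*142989) + 287279) = (1/86375 + (-880 - 39)/(-306))*((-116756 - 142989) + 287279) = (1/86375 - 1/306*(-919))*(-259745 + 287279) = (1/86375 + 919/306)*27534 = (79378931/26430750)*27534 = 364269914359/4405125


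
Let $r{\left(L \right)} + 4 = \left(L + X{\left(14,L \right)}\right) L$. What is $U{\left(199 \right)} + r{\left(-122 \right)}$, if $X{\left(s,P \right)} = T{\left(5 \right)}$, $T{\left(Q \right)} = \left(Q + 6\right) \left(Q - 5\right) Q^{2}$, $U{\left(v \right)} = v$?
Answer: $15079$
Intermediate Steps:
$T{\left(Q \right)} = Q^{2} \left(-5 + Q\right) \left(6 + Q\right)$ ($T{\left(Q \right)} = \left(6 + Q\right) \left(-5 + Q\right) Q^{2} = \left(-5 + Q\right) \left(6 + Q\right) Q^{2} = Q^{2} \left(-5 + Q\right) \left(6 + Q\right)$)
$X{\left(s,P \right)} = 0$ ($X{\left(s,P \right)} = 5^{2} \left(-30 + 5 + 5^{2}\right) = 25 \left(-30 + 5 + 25\right) = 25 \cdot 0 = 0$)
$r{\left(L \right)} = -4 + L^{2}$ ($r{\left(L \right)} = -4 + \left(L + 0\right) L = -4 + L L = -4 + L^{2}$)
$U{\left(199 \right)} + r{\left(-122 \right)} = 199 - \left(4 - \left(-122\right)^{2}\right) = 199 + \left(-4 + 14884\right) = 199 + 14880 = 15079$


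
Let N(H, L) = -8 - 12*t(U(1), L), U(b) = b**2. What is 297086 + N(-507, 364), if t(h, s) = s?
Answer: 292710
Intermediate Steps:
N(H, L) = -8 - 12*L
297086 + N(-507, 364) = 297086 + (-8 - 12*364) = 297086 + (-8 - 4368) = 297086 - 4376 = 292710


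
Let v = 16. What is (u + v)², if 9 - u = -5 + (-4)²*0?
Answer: 900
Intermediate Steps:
u = 14 (u = 9 - (-5 + (-4)²*0) = 9 - (-5 + 16*0) = 9 - (-5 + 0) = 9 - 1*(-5) = 9 + 5 = 14)
(u + v)² = (14 + 16)² = 30² = 900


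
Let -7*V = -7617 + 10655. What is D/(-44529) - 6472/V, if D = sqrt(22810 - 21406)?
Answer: 3236/217 - 2*sqrt(39)/14843 ≈ 14.912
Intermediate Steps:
V = -434 (V = -(-7617 + 10655)/7 = -1/7*3038 = -434)
D = 6*sqrt(39) (D = sqrt(1404) = 6*sqrt(39) ≈ 37.470)
D/(-44529) - 6472/V = (6*sqrt(39))/(-44529) - 6472/(-434) = (6*sqrt(39))*(-1/44529) - 6472*(-1/434) = -2*sqrt(39)/14843 + 3236/217 = 3236/217 - 2*sqrt(39)/14843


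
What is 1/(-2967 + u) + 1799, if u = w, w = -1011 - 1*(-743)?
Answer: 5819764/3235 ≈ 1799.0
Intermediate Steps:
w = -268 (w = -1011 + 743 = -268)
u = -268
1/(-2967 + u) + 1799 = 1/(-2967 - 268) + 1799 = 1/(-3235) + 1799 = -1/3235 + 1799 = 5819764/3235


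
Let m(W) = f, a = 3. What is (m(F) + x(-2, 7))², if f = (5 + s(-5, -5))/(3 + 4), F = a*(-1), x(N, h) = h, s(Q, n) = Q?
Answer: 49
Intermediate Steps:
F = -3 (F = 3*(-1) = -3)
f = 0 (f = (5 - 5)/(3 + 4) = 0/7 = 0*(⅐) = 0)
m(W) = 0
(m(F) + x(-2, 7))² = (0 + 7)² = 7² = 49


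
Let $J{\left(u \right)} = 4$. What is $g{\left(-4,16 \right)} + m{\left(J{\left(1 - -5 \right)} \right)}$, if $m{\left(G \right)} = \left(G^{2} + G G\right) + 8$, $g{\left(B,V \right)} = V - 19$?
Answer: $37$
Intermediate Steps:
$g{\left(B,V \right)} = -19 + V$
$m{\left(G \right)} = 8 + 2 G^{2}$ ($m{\left(G \right)} = \left(G^{2} + G^{2}\right) + 8 = 2 G^{2} + 8 = 8 + 2 G^{2}$)
$g{\left(-4,16 \right)} + m{\left(J{\left(1 - -5 \right)} \right)} = \left(-19 + 16\right) + \left(8 + 2 \cdot 4^{2}\right) = -3 + \left(8 + 2 \cdot 16\right) = -3 + \left(8 + 32\right) = -3 + 40 = 37$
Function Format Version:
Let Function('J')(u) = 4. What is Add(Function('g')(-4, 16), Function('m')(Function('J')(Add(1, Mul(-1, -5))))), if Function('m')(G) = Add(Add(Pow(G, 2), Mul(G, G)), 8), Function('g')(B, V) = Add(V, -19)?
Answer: 37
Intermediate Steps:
Function('g')(B, V) = Add(-19, V)
Function('m')(G) = Add(8, Mul(2, Pow(G, 2))) (Function('m')(G) = Add(Add(Pow(G, 2), Pow(G, 2)), 8) = Add(Mul(2, Pow(G, 2)), 8) = Add(8, Mul(2, Pow(G, 2))))
Add(Function('g')(-4, 16), Function('m')(Function('J')(Add(1, Mul(-1, -5))))) = Add(Add(-19, 16), Add(8, Mul(2, Pow(4, 2)))) = Add(-3, Add(8, Mul(2, 16))) = Add(-3, Add(8, 32)) = Add(-3, 40) = 37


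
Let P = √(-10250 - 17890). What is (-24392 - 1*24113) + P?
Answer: -48505 + 2*I*√7035 ≈ -48505.0 + 167.75*I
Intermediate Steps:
P = 2*I*√7035 (P = √(-28140) = 2*I*√7035 ≈ 167.75*I)
(-24392 - 1*24113) + P = (-24392 - 1*24113) + 2*I*√7035 = (-24392 - 24113) + 2*I*√7035 = -48505 + 2*I*√7035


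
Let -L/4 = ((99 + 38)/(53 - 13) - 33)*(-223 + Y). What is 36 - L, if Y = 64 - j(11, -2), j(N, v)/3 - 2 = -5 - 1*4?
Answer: 81807/5 ≈ 16361.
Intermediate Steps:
j(N, v) = -21 (j(N, v) = 6 + 3*(-5 - 1*4) = 6 + 3*(-5 - 4) = 6 + 3*(-9) = 6 - 27 = -21)
Y = 85 (Y = 64 - 1*(-21) = 64 + 21 = 85)
L = -81627/5 (L = -4*((99 + 38)/(53 - 13) - 33)*(-223 + 85) = -4*(137/40 - 33)*(-138) = -(-1183)*(-138)/10 = -4*81627/20 = -81627/5 ≈ -16325.)
36 - L = 36 - 1*(-81627/5) = 36 + 81627/5 = 81807/5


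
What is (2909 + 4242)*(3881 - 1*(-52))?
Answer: 28124883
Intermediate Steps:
(2909 + 4242)*(3881 - 1*(-52)) = 7151*(3881 + 52) = 7151*3933 = 28124883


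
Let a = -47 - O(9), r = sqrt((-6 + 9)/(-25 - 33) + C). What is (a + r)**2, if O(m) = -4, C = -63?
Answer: (2494 - I*sqrt(212106))**2/3364 ≈ 1785.9 - 682.88*I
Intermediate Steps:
r = I*sqrt(212106)/58 (r = sqrt((-6 + 9)/(-25 - 33) - 63) = sqrt(3/(-58) - 63) = sqrt(3*(-1/58) - 63) = sqrt(-3/58 - 63) = sqrt(-3657/58) = I*sqrt(212106)/58 ≈ 7.9405*I)
a = -43 (a = -47 - 1*(-4) = -47 + 4 = -43)
(a + r)**2 = (-43 + I*sqrt(212106)/58)**2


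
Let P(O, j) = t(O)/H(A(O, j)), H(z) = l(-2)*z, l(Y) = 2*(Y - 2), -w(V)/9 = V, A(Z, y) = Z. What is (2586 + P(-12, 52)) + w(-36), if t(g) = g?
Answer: 23279/8 ≈ 2909.9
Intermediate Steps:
w(V) = -9*V
l(Y) = -4 + 2*Y (l(Y) = 2*(-2 + Y) = -4 + 2*Y)
H(z) = -8*z (H(z) = (-4 + 2*(-2))*z = (-4 - 4)*z = -8*z)
P(O, j) = -1/8 (P(O, j) = O/((-8*O)) = O*(-1/(8*O)) = -1/8)
(2586 + P(-12, 52)) + w(-36) = (2586 - 1/8) - 9*(-36) = 20687/8 + 324 = 23279/8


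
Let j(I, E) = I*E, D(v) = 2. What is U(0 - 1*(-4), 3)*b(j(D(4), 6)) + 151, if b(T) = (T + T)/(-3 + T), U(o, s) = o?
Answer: 485/3 ≈ 161.67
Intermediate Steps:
j(I, E) = E*I
b(T) = 2*T/(-3 + T) (b(T) = (2*T)/(-3 + T) = 2*T/(-3 + T))
U(0 - 1*(-4), 3)*b(j(D(4), 6)) + 151 = (0 - 1*(-4))*(2*(6*2)/(-3 + 6*2)) + 151 = (0 + 4)*(2*12/(-3 + 12)) + 151 = 4*(2*12/9) + 151 = 4*(2*12*(⅑)) + 151 = 4*(8/3) + 151 = 32/3 + 151 = 485/3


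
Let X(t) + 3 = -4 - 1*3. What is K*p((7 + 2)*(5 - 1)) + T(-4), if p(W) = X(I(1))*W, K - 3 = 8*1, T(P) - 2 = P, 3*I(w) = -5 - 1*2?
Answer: -3962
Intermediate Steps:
I(w) = -7/3 (I(w) = (-5 - 1*2)/3 = (-5 - 2)/3 = (⅓)*(-7) = -7/3)
X(t) = -10 (X(t) = -3 + (-4 - 1*3) = -3 + (-4 - 3) = -3 - 7 = -10)
T(P) = 2 + P
K = 11 (K = 3 + 8*1 = 3 + 8 = 11)
p(W) = -10*W
K*p((7 + 2)*(5 - 1)) + T(-4) = 11*(-10*(7 + 2)*(5 - 1)) + (2 - 4) = 11*(-90*4) - 2 = 11*(-10*36) - 2 = 11*(-360) - 2 = -3960 - 2 = -3962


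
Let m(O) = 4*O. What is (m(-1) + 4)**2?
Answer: 0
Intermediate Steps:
(m(-1) + 4)**2 = (4*(-1) + 4)**2 = (-4 + 4)**2 = 0**2 = 0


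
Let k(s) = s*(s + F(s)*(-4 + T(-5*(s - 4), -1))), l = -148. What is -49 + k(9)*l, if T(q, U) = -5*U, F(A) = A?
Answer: -24025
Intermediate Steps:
k(s) = 2*s**2 (k(s) = s*(s + s*(-4 - 5*(-1))) = s*(s + s*(-4 + 5)) = s*(s + s*1) = s*(s + s) = s*(2*s) = 2*s**2)
-49 + k(9)*l = -49 + (2*9**2)*(-148) = -49 + (2*81)*(-148) = -49 + 162*(-148) = -49 - 23976 = -24025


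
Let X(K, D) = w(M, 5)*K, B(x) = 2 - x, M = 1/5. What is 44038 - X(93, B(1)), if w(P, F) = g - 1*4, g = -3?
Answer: 44689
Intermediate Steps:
M = ⅕ ≈ 0.20000
w(P, F) = -7 (w(P, F) = -3 - 1*4 = -3 - 4 = -7)
X(K, D) = -7*K
44038 - X(93, B(1)) = 44038 - (-7)*93 = 44038 - 1*(-651) = 44038 + 651 = 44689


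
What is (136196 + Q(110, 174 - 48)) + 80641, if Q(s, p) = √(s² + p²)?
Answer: 216837 + 2*√6994 ≈ 2.1700e+5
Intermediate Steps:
Q(s, p) = √(p² + s²)
(136196 + Q(110, 174 - 48)) + 80641 = (136196 + √((174 - 48)² + 110²)) + 80641 = (136196 + √(126² + 12100)) + 80641 = (136196 + √(15876 + 12100)) + 80641 = (136196 + √27976) + 80641 = (136196 + 2*√6994) + 80641 = 216837 + 2*√6994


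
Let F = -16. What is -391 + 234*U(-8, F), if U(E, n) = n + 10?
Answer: -1795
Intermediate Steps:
U(E, n) = 10 + n
-391 + 234*U(-8, F) = -391 + 234*(10 - 16) = -391 + 234*(-6) = -391 - 1404 = -1795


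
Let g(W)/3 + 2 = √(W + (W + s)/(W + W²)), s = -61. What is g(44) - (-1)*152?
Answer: 146 + √4790665/110 ≈ 165.90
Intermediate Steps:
g(W) = -6 + 3*√(W + (-61 + W)/(W + W²)) (g(W) = -6 + 3*√(W + (W - 61)/(W + W²)) = -6 + 3*√(W + (-61 + W)/(W + W²)))
g(44) - (-1)*152 = (-6 + 3*√((-61 + 44 + 44²*(1 + 44))/(44*(1 + 44)))) - (-1)*152 = (-6 + 3*√((1/44)*(-61 + 44 + 1936*45)/45)) - 1*(-152) = (-6 + 3*√((1/44)*(1/45)*(-61 + 44 + 87120))) + 152 = (-6 + 3*√((1/44)*(1/45)*87103)) + 152 = (-6 + 3*√(87103/1980)) + 152 = (-6 + 3*(√4790665/330)) + 152 = (-6 + √4790665/110) + 152 = 146 + √4790665/110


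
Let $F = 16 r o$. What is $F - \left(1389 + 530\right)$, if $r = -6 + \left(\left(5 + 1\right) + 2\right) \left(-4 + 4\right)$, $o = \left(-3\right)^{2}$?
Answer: $-2783$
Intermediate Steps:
$o = 9$
$r = -6$ ($r = -6 + \left(6 + 2\right) 0 = -6 + 8 \cdot 0 = -6 + 0 = -6$)
$F = -864$ ($F = 16 \left(-6\right) 9 = \left(-96\right) 9 = -864$)
$F - \left(1389 + 530\right) = -864 - \left(1389 + 530\right) = -864 - 1919 = -2783$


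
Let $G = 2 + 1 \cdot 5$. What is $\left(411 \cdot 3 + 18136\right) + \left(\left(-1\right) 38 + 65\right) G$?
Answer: $19558$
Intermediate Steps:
$G = 7$ ($G = 2 + 5 = 7$)
$\left(411 \cdot 3 + 18136\right) + \left(\left(-1\right) 38 + 65\right) G = \left(411 \cdot 3 + 18136\right) + \left(\left(-1\right) 38 + 65\right) 7 = \left(1233 + 18136\right) + \left(-38 + 65\right) 7 = 19369 + 27 \cdot 7 = 19369 + 189 = 19558$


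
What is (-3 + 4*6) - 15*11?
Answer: -144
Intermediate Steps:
(-3 + 4*6) - 15*11 = (-3 + 24) - 165 = 21 - 165 = -144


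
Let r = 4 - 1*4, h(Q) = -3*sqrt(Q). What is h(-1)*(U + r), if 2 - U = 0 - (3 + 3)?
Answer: -24*I ≈ -24.0*I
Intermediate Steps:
U = 8 (U = 2 - (0 - (3 + 3)) = 2 - (0 - 1*6) = 2 - (0 - 6) = 2 - 1*(-6) = 2 + 6 = 8)
r = 0 (r = 4 - 4 = 0)
h(-1)*(U + r) = (-3*I)*(8 + 0) = -3*I*8 = -24*I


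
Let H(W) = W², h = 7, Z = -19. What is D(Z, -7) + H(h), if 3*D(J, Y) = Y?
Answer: 140/3 ≈ 46.667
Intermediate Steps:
D(J, Y) = Y/3
D(Z, -7) + H(h) = (⅓)*(-7) + 7² = -7/3 + 49 = 140/3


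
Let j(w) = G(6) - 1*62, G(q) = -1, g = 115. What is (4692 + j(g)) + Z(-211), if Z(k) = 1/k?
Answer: 976718/211 ≈ 4629.0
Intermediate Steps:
j(w) = -63 (j(w) = -1 - 1*62 = -1 - 62 = -63)
(4692 + j(g)) + Z(-211) = (4692 - 63) + 1/(-211) = 4629 - 1/211 = 976718/211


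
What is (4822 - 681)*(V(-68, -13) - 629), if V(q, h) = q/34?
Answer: -2612971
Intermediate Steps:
V(q, h) = q/34 (V(q, h) = q*(1/34) = q/34)
(4822 - 681)*(V(-68, -13) - 629) = (4822 - 681)*((1/34)*(-68) - 629) = 4141*(-2 - 629) = 4141*(-631) = -2612971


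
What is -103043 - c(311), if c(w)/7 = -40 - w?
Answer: -100586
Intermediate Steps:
c(w) = -280 - 7*w (c(w) = 7*(-40 - w) = -280 - 7*w)
-103043 - c(311) = -103043 - (-280 - 7*311) = -103043 - (-280 - 2177) = -103043 - 1*(-2457) = -103043 + 2457 = -100586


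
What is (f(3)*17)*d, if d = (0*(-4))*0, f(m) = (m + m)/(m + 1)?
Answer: 0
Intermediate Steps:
f(m) = 2*m/(1 + m) (f(m) = (2*m)/(1 + m) = 2*m/(1 + m))
d = 0 (d = 0*0 = 0)
(f(3)*17)*d = ((2*3/(1 + 3))*17)*0 = ((2*3/4)*17)*0 = ((2*3*(1/4))*17)*0 = ((3/2)*17)*0 = (51/2)*0 = 0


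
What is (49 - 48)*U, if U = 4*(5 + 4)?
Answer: 36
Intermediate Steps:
U = 36 (U = 4*9 = 36)
(49 - 48)*U = (49 - 48)*36 = 1*36 = 36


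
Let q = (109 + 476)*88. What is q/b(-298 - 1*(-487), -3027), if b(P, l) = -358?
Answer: -25740/179 ≈ -143.80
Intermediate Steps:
q = 51480 (q = 585*88 = 51480)
q/b(-298 - 1*(-487), -3027) = 51480/(-358) = 51480*(-1/358) = -25740/179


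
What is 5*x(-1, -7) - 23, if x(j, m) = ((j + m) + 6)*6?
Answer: -83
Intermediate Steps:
x(j, m) = 36 + 6*j + 6*m (x(j, m) = (6 + j + m)*6 = 36 + 6*j + 6*m)
5*x(-1, -7) - 23 = 5*(36 + 6*(-1) + 6*(-7)) - 23 = 5*(36 - 6 - 42) - 23 = 5*(-12) - 23 = -60 - 23 = -83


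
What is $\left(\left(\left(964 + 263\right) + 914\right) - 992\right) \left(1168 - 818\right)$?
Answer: $402150$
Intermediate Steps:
$\left(\left(\left(964 + 263\right) + 914\right) - 992\right) \left(1168 - 818\right) = \left(\left(1227 + 914\right) - 992\right) 350 = \left(2141 - 992\right) 350 = 1149 \cdot 350 = 402150$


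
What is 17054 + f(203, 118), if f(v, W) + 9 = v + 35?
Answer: 17283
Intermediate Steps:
f(v, W) = 26 + v (f(v, W) = -9 + (v + 35) = -9 + (35 + v) = 26 + v)
17054 + f(203, 118) = 17054 + (26 + 203) = 17054 + 229 = 17283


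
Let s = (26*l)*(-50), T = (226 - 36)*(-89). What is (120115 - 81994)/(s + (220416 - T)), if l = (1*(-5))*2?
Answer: 12707/83442 ≈ 0.15229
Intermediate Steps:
l = -10 (l = -5*2 = -10)
T = -16910 (T = 190*(-89) = -16910)
s = 13000 (s = (26*(-10))*(-50) = -260*(-50) = 13000)
(120115 - 81994)/(s + (220416 - T)) = (120115 - 81994)/(13000 + (220416 - 1*(-16910))) = 38121/(13000 + (220416 + 16910)) = 38121/(13000 + 237326) = 38121/250326 = 38121*(1/250326) = 12707/83442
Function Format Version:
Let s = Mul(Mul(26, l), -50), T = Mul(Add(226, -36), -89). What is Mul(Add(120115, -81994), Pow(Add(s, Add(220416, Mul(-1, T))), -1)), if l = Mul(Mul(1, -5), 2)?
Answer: Rational(12707, 83442) ≈ 0.15229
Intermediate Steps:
l = -10 (l = Mul(-5, 2) = -10)
T = -16910 (T = Mul(190, -89) = -16910)
s = 13000 (s = Mul(Mul(26, -10), -50) = Mul(-260, -50) = 13000)
Mul(Add(120115, -81994), Pow(Add(s, Add(220416, Mul(-1, T))), -1)) = Mul(Add(120115, -81994), Pow(Add(13000, Add(220416, Mul(-1, -16910))), -1)) = Mul(38121, Pow(Add(13000, Add(220416, 16910)), -1)) = Mul(38121, Pow(Add(13000, 237326), -1)) = Mul(38121, Pow(250326, -1)) = Mul(38121, Rational(1, 250326)) = Rational(12707, 83442)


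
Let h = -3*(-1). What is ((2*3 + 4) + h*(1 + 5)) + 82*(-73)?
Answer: -5958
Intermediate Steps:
h = 3
((2*3 + 4) + h*(1 + 5)) + 82*(-73) = ((2*3 + 4) + 3*(1 + 5)) + 82*(-73) = ((6 + 4) + 3*6) - 5986 = (10 + 18) - 5986 = 28 - 5986 = -5958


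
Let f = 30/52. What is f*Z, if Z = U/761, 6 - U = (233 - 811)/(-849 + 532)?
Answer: 9930/3136081 ≈ 0.0031664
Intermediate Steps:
U = 1324/317 (U = 6 - (233 - 811)/(-849 + 532) = 6 - (-578)/(-317) = 6 - (-578)*(-1)/317 = 6 - 1*578/317 = 6 - 578/317 = 1324/317 ≈ 4.1767)
Z = 1324/241237 (Z = (1324/317)/761 = (1324/317)*(1/761) = 1324/241237 ≈ 0.0054884)
f = 15/26 (f = 30*(1/52) = 15/26 ≈ 0.57692)
f*Z = (15/26)*(1324/241237) = 9930/3136081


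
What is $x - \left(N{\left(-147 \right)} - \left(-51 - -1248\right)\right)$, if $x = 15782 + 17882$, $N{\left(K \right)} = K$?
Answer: $35008$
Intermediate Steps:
$x = 33664$
$x - \left(N{\left(-147 \right)} - \left(-51 - -1248\right)\right) = 33664 - \left(-147 - \left(-51 - -1248\right)\right) = 33664 - \left(-147 - \left(-51 + 1248\right)\right) = 33664 - \left(-147 - 1197\right) = 33664 - -1344 = 33664 + 1344 = 35008$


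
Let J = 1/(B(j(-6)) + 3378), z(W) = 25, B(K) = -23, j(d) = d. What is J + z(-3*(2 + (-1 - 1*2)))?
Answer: 83876/3355 ≈ 25.000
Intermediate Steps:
J = 1/3355 (J = 1/(-23 + 3378) = 1/3355 ≈ 0.00029806)
J + z(-3*(2 + (-1 - 1*2))) = 1/3355 + 25 = 83876/3355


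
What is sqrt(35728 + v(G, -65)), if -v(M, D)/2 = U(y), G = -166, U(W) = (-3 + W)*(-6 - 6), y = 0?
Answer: 2*sqrt(8914) ≈ 188.83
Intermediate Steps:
U(W) = 36 - 12*W (U(W) = (-3 + W)*(-12) = 36 - 12*W)
v(M, D) = -72 (v(M, D) = -2*(36 - 12*0) = -2*(36 + 0) = -2*36 = -72)
sqrt(35728 + v(G, -65)) = sqrt(35728 - 72) = sqrt(35656) = 2*sqrt(8914)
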